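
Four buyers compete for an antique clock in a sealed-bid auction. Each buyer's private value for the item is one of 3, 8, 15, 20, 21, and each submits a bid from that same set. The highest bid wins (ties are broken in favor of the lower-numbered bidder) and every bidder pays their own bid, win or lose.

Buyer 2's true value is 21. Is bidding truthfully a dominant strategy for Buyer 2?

Consider the case where Buyer 1 bids 3, Buyer 3 bids 3 and Buyer 4 bids 3.
Truthful bid 21: wins, pays 21, utility 21 - 21 = 0.
Bid 8 instead: wins, pays 8, utility 21 - 8 = 13.
Since 13 > 0, bidding 8 is strictly better here, so truthful bidding is not dominant.

No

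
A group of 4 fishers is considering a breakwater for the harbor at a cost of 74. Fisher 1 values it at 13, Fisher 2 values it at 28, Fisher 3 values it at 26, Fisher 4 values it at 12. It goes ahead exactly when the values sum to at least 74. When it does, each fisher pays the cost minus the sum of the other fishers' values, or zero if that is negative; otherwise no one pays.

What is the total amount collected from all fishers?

Total value 79 ≥ cost 74, so it is built.
Fisher 1: others sum to 66; max(0, 74 - 66) = 8.
Fisher 2: others sum to 51; max(0, 74 - 51) = 23.
Fisher 3: others sum to 53; max(0, 74 - 53) = 21.
Fisher 4: others sum to 67; max(0, 74 - 67) = 7.
Total collected = 8 + 23 + 21 + 7 = 59.

59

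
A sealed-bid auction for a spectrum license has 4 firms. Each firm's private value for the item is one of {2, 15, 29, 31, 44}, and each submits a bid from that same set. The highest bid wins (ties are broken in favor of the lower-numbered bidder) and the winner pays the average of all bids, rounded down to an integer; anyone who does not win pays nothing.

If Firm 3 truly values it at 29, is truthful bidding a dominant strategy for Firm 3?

No

Consider the case where Firm 1 bids 2, Firm 2 bids 2 and Firm 4 bids 2.
Truthful bid 29: wins, pays 8, utility 29 - 8 = 21.
Bid 15 instead: wins, pays 5, utility 29 - 5 = 24.
Since 24 > 21, bidding 15 is strictly better here, so truthful bidding is not dominant.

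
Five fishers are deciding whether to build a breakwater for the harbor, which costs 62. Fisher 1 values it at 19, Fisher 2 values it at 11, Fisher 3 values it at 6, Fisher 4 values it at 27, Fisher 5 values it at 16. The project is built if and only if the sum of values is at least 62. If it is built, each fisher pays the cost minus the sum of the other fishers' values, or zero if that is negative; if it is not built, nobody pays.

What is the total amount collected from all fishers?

12

Total value 79 ≥ cost 62, so it is built.
Fisher 1: others sum to 60; max(0, 62 - 60) = 2.
Fisher 2: others sum to 68; max(0, 62 - 68) = 0.
Fisher 3: others sum to 73; max(0, 62 - 73) = 0.
Fisher 4: others sum to 52; max(0, 62 - 52) = 10.
Fisher 5: others sum to 63; max(0, 62 - 63) = 0.
Total collected = 2 + 0 + 0 + 10 + 0 = 12.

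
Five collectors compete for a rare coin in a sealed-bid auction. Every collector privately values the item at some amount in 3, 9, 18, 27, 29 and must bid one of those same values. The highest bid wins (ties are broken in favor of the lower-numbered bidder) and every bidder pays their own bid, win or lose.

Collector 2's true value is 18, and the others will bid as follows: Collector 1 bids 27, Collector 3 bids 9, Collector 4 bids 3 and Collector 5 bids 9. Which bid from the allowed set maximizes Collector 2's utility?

3

Bid 3: loses but pays 3, utility -3.
Bid 9: loses but pays 9, utility -9.
Bid 18: loses but pays 18, utility -18.
Bid 27: loses but pays 27, utility -27.
Bid 29: wins, pays 29, utility 18 - 29 = -11.
The best choice is 3 with utility -3.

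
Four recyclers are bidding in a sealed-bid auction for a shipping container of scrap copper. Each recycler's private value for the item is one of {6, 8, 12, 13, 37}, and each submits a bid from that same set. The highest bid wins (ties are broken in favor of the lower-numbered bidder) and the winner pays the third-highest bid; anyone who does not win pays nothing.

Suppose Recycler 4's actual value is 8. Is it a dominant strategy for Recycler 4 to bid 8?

No

Consider the case where Recycler 1 bids 6, Recycler 2 bids 6 and Recycler 3 bids 8.
Truthful bid 8: loses, pays 0, utility 0.
Bid 12 instead: wins, pays 6, utility 8 - 6 = 2.
Since 2 > 0, bidding 12 is strictly better here, so truthful bidding is not dominant.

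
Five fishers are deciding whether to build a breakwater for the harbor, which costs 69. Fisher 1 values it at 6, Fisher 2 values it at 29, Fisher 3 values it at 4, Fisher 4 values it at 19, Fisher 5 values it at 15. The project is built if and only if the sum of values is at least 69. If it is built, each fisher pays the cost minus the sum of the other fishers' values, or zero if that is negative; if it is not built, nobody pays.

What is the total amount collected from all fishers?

53

Total value 73 ≥ cost 69, so it is built.
Fisher 1: others sum to 67; max(0, 69 - 67) = 2.
Fisher 2: others sum to 44; max(0, 69 - 44) = 25.
Fisher 3: others sum to 69; max(0, 69 - 69) = 0.
Fisher 4: others sum to 54; max(0, 69 - 54) = 15.
Fisher 5: others sum to 58; max(0, 69 - 58) = 11.
Total collected = 2 + 25 + 0 + 15 + 11 = 53.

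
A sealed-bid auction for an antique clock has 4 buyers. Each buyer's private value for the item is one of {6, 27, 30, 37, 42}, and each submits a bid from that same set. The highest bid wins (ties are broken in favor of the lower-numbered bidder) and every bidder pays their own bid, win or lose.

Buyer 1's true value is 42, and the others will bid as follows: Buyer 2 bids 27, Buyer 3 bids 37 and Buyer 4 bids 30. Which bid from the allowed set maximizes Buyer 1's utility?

37

Bid 6: loses but pays 6, utility -6.
Bid 27: loses but pays 27, utility -27.
Bid 30: loses but pays 30, utility -30.
Bid 37: wins, pays 37, utility 42 - 37 = 5.
Bid 42: wins, pays 42, utility 42 - 42 = 0.
The best choice is 37 with utility 5.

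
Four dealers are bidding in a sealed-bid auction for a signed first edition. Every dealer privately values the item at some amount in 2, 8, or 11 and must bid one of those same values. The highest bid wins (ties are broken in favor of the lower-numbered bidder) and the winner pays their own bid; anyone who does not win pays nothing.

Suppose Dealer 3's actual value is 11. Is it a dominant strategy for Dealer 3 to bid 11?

No

Consider the case where Dealer 1 bids 2, Dealer 2 bids 2 and Dealer 4 bids 2.
Truthful bid 11: wins, pays 11, utility 11 - 11 = 0.
Bid 8 instead: wins, pays 8, utility 11 - 8 = 3.
Since 3 > 0, bidding 8 is strictly better here, so truthful bidding is not dominant.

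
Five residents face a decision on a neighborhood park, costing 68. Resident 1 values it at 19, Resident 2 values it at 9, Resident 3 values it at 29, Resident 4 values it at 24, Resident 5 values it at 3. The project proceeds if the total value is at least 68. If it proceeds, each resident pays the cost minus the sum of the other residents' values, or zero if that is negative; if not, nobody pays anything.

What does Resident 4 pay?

8

Total value 84 ≥ cost 68, so the project is built.
The other residents' values sum to 60.
Cost minus that sum is 68 - 60 = 8.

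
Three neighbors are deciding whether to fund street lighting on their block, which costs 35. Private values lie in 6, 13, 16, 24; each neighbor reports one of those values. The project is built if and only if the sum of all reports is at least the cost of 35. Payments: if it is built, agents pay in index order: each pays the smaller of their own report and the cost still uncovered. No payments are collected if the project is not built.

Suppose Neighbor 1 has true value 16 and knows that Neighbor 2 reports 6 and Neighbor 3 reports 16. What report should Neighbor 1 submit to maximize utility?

Report 6: project not built, utility 0.
Report 13: project built, pays 13, utility 16 - 13 = 3.
Report 16: project built, pays 16, utility 16 - 16 = 0.
Report 24: project built, pays 24, utility 16 - 24 = -8.
The best choice is 13 with utility 3.

13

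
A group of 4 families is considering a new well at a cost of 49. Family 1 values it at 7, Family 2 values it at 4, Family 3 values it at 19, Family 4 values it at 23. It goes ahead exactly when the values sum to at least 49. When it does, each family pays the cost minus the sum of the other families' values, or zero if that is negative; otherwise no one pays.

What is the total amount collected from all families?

37

Total value 53 ≥ cost 49, so it is built.
Family 1: others sum to 46; max(0, 49 - 46) = 3.
Family 2: others sum to 49; max(0, 49 - 49) = 0.
Family 3: others sum to 34; max(0, 49 - 34) = 15.
Family 4: others sum to 30; max(0, 49 - 30) = 19.
Total collected = 3 + 0 + 15 + 19 = 37.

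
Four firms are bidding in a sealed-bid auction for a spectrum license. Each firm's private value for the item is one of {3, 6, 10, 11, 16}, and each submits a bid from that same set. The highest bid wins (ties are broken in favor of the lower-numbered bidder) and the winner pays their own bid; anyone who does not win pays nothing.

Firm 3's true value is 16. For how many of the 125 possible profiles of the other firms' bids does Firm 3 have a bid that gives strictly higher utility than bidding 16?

Others bid (3, 3, 3): truth gives 0; bid 6 gives 10 > 0. Violating.
Others bid (3, 3, 6): truth gives 0; bid 6 gives 10 > 0. Violating.
Others bid (3, 3, 10): truth gives 0; bid 10 gives 6 > 0. Violating.
Others bid (3, 3, 11): truth gives 0; bid 11 gives 5 > 0. Violating.
Others bid (3, 3, 16): truth gives 0; no alternative beats it.
Others bid (3, 6, 16): truth gives 0; no alternative beats it.
(Checking all 125 profiles: 36 have a profitable deviation, 89 do not.)

36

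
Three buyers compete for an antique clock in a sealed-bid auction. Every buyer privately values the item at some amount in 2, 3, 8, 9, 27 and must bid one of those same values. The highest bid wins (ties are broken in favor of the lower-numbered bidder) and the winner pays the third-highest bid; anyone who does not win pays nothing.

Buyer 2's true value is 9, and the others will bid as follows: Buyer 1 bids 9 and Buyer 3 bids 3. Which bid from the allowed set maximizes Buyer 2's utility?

Bid 2: loses, pays 0, utility 0.
Bid 3: loses, pays 0, utility 0.
Bid 8: loses, pays 0, utility 0.
Bid 9: loses, pays 0, utility 0.
Bid 27: wins, pays 3, utility 9 - 3 = 6.
The best choice is 27 with utility 6.

27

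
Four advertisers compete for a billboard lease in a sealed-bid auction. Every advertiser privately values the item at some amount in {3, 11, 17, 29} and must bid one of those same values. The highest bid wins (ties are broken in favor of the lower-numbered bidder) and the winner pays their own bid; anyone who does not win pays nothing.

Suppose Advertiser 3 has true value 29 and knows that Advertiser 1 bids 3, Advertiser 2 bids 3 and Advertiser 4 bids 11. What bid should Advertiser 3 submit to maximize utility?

11

Bid 3: loses, pays 0, utility 0.
Bid 11: wins, pays 11, utility 29 - 11 = 18.
Bid 17: wins, pays 17, utility 29 - 17 = 12.
Bid 29: wins, pays 29, utility 29 - 29 = 0.
The best choice is 11 with utility 18.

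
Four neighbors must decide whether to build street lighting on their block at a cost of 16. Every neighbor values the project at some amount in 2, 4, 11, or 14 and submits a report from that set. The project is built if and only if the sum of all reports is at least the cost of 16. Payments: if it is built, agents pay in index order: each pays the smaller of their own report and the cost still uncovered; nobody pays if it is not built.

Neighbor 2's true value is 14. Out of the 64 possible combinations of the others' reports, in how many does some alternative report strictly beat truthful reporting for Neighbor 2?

Others report (2, 2, 2): truth gives 0; report 11 gives 3 > 0. Violating.
Others report (2, 2, 4): truth gives 0; report 11 gives 3 > 0. Violating.
Others report (2, 2, 11): truth gives 0; report 2 gives 12 > 0. Violating.
Others report (2, 2, 14): truth gives 0; report 2 gives 12 > 0. Violating.
Others report (14, 2, 2): truth gives 12; no alternative beats it.
Others report (14, 2, 4): truth gives 12; no alternative beats it.
(Checking all 64 profiles: 48 have a profitable deviation, 16 do not.)

48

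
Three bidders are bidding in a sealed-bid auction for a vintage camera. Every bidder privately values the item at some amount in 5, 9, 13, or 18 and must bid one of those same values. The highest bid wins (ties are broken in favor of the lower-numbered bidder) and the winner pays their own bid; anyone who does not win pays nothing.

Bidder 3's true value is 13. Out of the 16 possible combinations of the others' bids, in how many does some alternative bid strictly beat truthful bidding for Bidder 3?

1

Others bid (5, 5): truth gives 0; bid 9 gives 4 > 0. Violating.
Others bid (5, 9): truth gives 0; no alternative beats it.
Others bid (5, 13): truth gives 0; no alternative beats it.
(Checking all 16 profiles: 1 has a profitable deviation, 15 do not.)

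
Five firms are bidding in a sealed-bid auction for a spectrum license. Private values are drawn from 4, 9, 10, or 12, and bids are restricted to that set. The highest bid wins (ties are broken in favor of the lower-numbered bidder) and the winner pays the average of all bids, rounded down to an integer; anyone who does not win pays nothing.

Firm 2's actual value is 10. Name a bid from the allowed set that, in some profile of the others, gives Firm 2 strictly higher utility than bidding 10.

Suppose Firm 1 bids 4, Firm 3 bids 4, Firm 4 bids 4 and Firm 5 bids 12.
Bid 10: loses, pays 0, utility 0.
Bid 12: wins, pays 7, utility 10 - 7 = 3.
So bidding 12 beats truth here (3 > 0).

12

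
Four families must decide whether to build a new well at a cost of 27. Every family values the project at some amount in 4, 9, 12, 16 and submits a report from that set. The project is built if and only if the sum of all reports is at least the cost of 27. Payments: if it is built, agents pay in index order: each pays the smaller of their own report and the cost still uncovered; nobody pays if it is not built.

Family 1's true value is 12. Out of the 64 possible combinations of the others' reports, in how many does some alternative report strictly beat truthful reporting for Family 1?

60

Others report (4, 4, 12): truth gives 0; report 9 gives 3 > 0. Violating.
Others report (4, 4, 16): truth gives 0; report 4 gives 8 > 0. Violating.
Others report (4, 9, 9): truth gives 0; report 9 gives 3 > 0. Violating.
Others report (4, 9, 12): truth gives 0; report 4 gives 8 > 0. Violating.
Others report (4, 4, 4): truth gives 0; no alternative beats it.
Others report (4, 4, 9): truth gives 0; no alternative beats it.
(Checking all 64 profiles: 60 have a profitable deviation, 4 do not.)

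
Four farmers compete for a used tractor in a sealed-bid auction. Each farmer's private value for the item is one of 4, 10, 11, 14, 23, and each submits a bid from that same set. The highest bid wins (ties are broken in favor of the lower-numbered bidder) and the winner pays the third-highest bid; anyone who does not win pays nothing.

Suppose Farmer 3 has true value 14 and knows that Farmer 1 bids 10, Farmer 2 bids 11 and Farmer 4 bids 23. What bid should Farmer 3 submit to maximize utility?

23

Bid 4: loses, pays 0, utility 0.
Bid 10: loses, pays 0, utility 0.
Bid 11: loses, pays 0, utility 0.
Bid 14: loses, pays 0, utility 0.
Bid 23: wins, pays 11, utility 14 - 11 = 3.
The best choice is 23 with utility 3.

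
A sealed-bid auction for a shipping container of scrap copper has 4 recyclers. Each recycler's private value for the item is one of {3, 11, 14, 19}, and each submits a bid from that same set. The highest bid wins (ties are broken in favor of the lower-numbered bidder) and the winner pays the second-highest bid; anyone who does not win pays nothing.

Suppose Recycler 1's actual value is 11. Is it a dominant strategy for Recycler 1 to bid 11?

Check each profile of the others' bids and compare truth against every alternative bid.
Others bid (3, 3, 3): truth gives 8, best alternative gives 8.
Others bid (3, 3, 11): truth gives 0, best alternative gives 0.
Others bid (3, 3, 14): truth gives 0, best alternative gives 0.
Others bid (3, 3, 19): truth gives 0, best alternative gives 0.
Others bid (3, 11, 3): truth gives 0, best alternative gives 0.
Others bid (3, 11, 11): truth gives 0, best alternative gives 0.
(Remaining 58 profiles checked similarly; truth is weakly best in each.)
In every case the truthful bid is at least as good as any alternative, so it is a dominant strategy.

Yes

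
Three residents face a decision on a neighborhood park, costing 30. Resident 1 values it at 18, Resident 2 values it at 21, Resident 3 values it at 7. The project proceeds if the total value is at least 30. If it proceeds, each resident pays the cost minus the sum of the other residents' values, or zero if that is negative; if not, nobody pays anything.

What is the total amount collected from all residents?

Total value 46 ≥ cost 30, so it is built.
Resident 1: others sum to 28; max(0, 30 - 28) = 2.
Resident 2: others sum to 25; max(0, 30 - 25) = 5.
Resident 3: others sum to 39; max(0, 30 - 39) = 0.
Total collected = 2 + 5 + 0 = 7.

7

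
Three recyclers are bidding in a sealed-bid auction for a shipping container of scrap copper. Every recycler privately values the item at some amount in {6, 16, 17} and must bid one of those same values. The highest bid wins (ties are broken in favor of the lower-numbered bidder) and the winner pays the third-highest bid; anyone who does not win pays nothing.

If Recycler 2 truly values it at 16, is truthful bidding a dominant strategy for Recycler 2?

Consider the case where Recycler 1 bids 6 and Recycler 3 bids 17.
Truthful bid 16: loses, pays 0, utility 0.
Bid 17 instead: wins, pays 6, utility 16 - 6 = 10.
Since 10 > 0, bidding 17 is strictly better here, so truthful bidding is not dominant.

No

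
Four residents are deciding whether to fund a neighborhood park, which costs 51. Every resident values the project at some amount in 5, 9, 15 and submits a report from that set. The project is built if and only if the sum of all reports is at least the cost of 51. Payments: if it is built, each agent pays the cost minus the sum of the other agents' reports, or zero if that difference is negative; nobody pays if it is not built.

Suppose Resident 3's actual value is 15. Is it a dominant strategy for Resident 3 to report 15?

Check each profile of the others' reports and compare truth against every alternative report.
Others report (9, 15, 15): truth gives 3, best alternative gives 0.
Others report (15, 9, 15): truth gives 3, best alternative gives 0.
Others report (15, 15, 9): truth gives 3, best alternative gives 0.
Others report (15, 15, 15): truth gives 9, best alternative gives 9.
Others report (5, 5, 5): truth gives 0, best alternative gives 0.
Others report (5, 5, 9): truth gives 0, best alternative gives 0.
(Remaining 21 profiles checked similarly; truth is weakly best in each.)
In every case the truthful report is at least as good as any alternative, so it is a dominant strategy.

Yes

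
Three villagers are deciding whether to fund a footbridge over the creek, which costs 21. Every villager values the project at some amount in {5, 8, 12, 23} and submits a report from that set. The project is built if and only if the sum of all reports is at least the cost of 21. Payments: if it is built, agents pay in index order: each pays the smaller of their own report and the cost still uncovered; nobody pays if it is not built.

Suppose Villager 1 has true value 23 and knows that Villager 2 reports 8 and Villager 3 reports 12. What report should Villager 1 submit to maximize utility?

5

Report 5: project built, pays 5, utility 23 - 5 = 18.
Report 8: project built, pays 8, utility 23 - 8 = 15.
Report 12: project built, pays 12, utility 23 - 12 = 11.
Report 23: project built, pays 21, utility 23 - 21 = 2.
The best choice is 5 with utility 18.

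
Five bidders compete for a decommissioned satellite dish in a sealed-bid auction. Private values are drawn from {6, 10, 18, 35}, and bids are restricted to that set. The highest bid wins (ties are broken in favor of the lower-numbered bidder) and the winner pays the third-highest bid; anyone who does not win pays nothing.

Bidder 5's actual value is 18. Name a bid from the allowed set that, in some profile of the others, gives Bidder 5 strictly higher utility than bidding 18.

Suppose Bidder 1 bids 6, Bidder 2 bids 6, Bidder 3 bids 6 and Bidder 4 bids 18.
Bid 18: loses, pays 0, utility 0.
Bid 35: wins, pays 6, utility 18 - 6 = 12.
So bidding 35 beats truth here (12 > 0).

35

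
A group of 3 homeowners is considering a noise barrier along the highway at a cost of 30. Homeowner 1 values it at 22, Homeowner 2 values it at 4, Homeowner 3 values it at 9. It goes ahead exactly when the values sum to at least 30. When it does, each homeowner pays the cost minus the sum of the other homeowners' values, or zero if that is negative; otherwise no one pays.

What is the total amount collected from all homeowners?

21

Total value 35 ≥ cost 30, so it is built.
Homeowner 1: others sum to 13; max(0, 30 - 13) = 17.
Homeowner 2: others sum to 31; max(0, 30 - 31) = 0.
Homeowner 3: others sum to 26; max(0, 30 - 26) = 4.
Total collected = 17 + 0 + 4 = 21.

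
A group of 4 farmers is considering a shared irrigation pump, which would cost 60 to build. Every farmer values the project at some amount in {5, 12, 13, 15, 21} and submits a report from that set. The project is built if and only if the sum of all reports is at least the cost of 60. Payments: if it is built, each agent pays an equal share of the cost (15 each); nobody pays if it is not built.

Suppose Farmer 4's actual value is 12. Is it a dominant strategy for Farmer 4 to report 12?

Consider the case where Farmer 1 reports 12, Farmer 2 reports 15 and Farmer 3 reports 21.
Truthful report 12: project built, pays 15, utility 12 - 15 = -3.
Report 5 instead: project not built, utility 0.
Since 0 > -3, reporting 5 is strictly better here, so truthful reporting is not dominant.

No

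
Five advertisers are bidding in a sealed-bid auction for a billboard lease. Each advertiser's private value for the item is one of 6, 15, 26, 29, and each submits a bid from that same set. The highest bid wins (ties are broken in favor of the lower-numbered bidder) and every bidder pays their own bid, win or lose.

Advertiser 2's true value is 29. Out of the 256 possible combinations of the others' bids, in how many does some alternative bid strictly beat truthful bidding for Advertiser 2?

Others bid (6, 6, 6, 6): truth gives 0; bid 15 gives 14 > 0. Violating.
Others bid (6, 6, 6, 15): truth gives 0; bid 15 gives 14 > 0. Violating.
Others bid (6, 6, 6, 26): truth gives 0; bid 26 gives 3 > 0. Violating.
Others bid (6, 6, 15, 6): truth gives 0; bid 15 gives 14 > 0. Violating.
Others bid (6, 6, 6, 29): truth gives 0; no alternative beats it.
Others bid (6, 6, 15, 29): truth gives 0; no alternative beats it.
(Checking all 256 profiles: 118 have a profitable deviation, 138 do not.)

118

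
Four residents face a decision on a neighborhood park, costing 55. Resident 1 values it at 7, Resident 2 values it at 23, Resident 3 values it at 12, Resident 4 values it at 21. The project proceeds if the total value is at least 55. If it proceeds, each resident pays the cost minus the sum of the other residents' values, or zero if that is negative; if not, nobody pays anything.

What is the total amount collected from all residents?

32

Total value 63 ≥ cost 55, so it is built.
Resident 1: others sum to 56; max(0, 55 - 56) = 0.
Resident 2: others sum to 40; max(0, 55 - 40) = 15.
Resident 3: others sum to 51; max(0, 55 - 51) = 4.
Resident 4: others sum to 42; max(0, 55 - 42) = 13.
Total collected = 0 + 15 + 4 + 13 = 32.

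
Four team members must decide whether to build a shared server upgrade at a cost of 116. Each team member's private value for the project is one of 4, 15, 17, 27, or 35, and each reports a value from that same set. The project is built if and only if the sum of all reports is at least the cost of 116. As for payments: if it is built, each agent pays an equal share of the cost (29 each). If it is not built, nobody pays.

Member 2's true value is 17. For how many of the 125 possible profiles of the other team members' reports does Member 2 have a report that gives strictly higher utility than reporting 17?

Others report (35, 35, 35): truth gives -12; report 4 gives 0 > -12. Violating.
Others report (4, 4, 4): truth gives 0; no alternative beats it.
Others report (4, 4, 15): truth gives 0; no alternative beats it.
(Checking all 125 profiles: 1 has a profitable deviation, 124 do not.)

1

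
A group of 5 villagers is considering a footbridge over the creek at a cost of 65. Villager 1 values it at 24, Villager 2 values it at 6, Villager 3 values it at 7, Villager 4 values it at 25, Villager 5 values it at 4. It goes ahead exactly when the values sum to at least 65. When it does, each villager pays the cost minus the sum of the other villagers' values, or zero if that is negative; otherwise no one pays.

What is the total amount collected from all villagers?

61

Total value 66 ≥ cost 65, so it is built.
Villager 1: others sum to 42; max(0, 65 - 42) = 23.
Villager 2: others sum to 60; max(0, 65 - 60) = 5.
Villager 3: others sum to 59; max(0, 65 - 59) = 6.
Villager 4: others sum to 41; max(0, 65 - 41) = 24.
Villager 5: others sum to 62; max(0, 65 - 62) = 3.
Total collected = 23 + 5 + 6 + 24 + 3 = 61.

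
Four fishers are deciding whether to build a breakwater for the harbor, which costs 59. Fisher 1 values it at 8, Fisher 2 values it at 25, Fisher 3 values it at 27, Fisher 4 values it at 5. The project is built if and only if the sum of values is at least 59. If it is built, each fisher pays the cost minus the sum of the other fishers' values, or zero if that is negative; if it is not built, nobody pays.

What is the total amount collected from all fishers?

Total value 65 ≥ cost 59, so it is built.
Fisher 1: others sum to 57; max(0, 59 - 57) = 2.
Fisher 2: others sum to 40; max(0, 59 - 40) = 19.
Fisher 3: others sum to 38; max(0, 59 - 38) = 21.
Fisher 4: others sum to 60; max(0, 59 - 60) = 0.
Total collected = 2 + 19 + 21 + 0 = 42.

42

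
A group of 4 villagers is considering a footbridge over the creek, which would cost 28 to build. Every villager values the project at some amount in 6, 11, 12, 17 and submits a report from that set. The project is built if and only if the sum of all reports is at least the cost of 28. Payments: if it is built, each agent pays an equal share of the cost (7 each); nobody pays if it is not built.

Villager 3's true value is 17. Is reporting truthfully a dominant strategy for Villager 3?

Yes

Check each profile of the others' reports and compare truth against every alternative report.
Others report (6, 6, 6): truth gives 10, best alternative gives 10.
Others report (6, 6, 11): truth gives 10, best alternative gives 10.
Others report (6, 6, 12): truth gives 10, best alternative gives 10.
Others report (6, 6, 17): truth gives 10, best alternative gives 10.
Others report (6, 11, 6): truth gives 10, best alternative gives 10.
Others report (6, 11, 11): truth gives 10, best alternative gives 10.
(Remaining 58 profiles checked similarly; truth is weakly best in each.)
In every case the truthful report is at least as good as any alternative, so it is a dominant strategy.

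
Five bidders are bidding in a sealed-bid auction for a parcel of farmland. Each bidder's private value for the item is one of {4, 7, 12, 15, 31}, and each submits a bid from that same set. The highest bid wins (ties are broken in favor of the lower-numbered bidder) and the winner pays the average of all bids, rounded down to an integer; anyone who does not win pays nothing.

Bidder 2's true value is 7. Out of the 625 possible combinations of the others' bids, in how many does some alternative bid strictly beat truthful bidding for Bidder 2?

4

Others bid (7, 4, 4, 4): truth gives 0; bid 12 gives 1 > 0. Violating.
Others bid (7, 4, 4, 7): truth gives 0; bid 12 gives 1 > 0. Violating.
Others bid (7, 4, 7, 4): truth gives 0; bid 12 gives 1 > 0. Violating.
Others bid (7, 7, 4, 4): truth gives 0; bid 12 gives 1 > 0. Violating.
Others bid (4, 4, 4, 4): truth gives 3; no alternative beats it.
Others bid (4, 4, 4, 7): truth gives 2; no alternative beats it.
(Checking all 625 profiles: 4 have a profitable deviation, 621 do not.)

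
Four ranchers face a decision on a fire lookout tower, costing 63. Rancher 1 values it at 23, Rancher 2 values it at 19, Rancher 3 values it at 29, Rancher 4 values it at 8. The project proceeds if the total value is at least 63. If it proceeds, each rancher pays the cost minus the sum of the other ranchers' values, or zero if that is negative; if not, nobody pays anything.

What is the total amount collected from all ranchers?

23

Total value 79 ≥ cost 63, so it is built.
Rancher 1: others sum to 56; max(0, 63 - 56) = 7.
Rancher 2: others sum to 60; max(0, 63 - 60) = 3.
Rancher 3: others sum to 50; max(0, 63 - 50) = 13.
Rancher 4: others sum to 71; max(0, 63 - 71) = 0.
Total collected = 7 + 3 + 13 + 0 = 23.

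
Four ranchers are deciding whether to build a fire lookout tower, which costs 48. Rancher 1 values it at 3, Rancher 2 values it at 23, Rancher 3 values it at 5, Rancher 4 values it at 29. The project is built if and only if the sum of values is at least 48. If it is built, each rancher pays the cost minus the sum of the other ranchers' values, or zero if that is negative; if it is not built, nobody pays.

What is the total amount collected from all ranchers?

Total value 60 ≥ cost 48, so it is built.
Rancher 1: others sum to 57; max(0, 48 - 57) = 0.
Rancher 2: others sum to 37; max(0, 48 - 37) = 11.
Rancher 3: others sum to 55; max(0, 48 - 55) = 0.
Rancher 4: others sum to 31; max(0, 48 - 31) = 17.
Total collected = 0 + 11 + 0 + 17 = 28.

28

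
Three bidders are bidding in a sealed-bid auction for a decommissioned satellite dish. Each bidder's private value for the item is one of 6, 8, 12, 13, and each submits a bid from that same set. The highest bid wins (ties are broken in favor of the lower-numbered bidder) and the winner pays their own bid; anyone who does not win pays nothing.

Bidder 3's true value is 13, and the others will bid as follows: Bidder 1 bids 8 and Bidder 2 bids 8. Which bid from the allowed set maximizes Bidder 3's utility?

12

Bid 6: loses, pays 0, utility 0.
Bid 8: loses, pays 0, utility 0.
Bid 12: wins, pays 12, utility 13 - 12 = 1.
Bid 13: wins, pays 13, utility 13 - 13 = 0.
The best choice is 12 with utility 1.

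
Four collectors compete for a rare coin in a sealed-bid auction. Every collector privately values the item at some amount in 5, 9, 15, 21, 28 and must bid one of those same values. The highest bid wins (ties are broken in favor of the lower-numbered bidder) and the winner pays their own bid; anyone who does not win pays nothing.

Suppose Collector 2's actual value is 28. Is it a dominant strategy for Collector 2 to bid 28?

Consider the case where Collector 1 bids 5, Collector 3 bids 5 and Collector 4 bids 5.
Truthful bid 28: wins, pays 28, utility 28 - 28 = 0.
Bid 9 instead: wins, pays 9, utility 28 - 9 = 19.
Since 19 > 0, bidding 9 is strictly better here, so truthful bidding is not dominant.

No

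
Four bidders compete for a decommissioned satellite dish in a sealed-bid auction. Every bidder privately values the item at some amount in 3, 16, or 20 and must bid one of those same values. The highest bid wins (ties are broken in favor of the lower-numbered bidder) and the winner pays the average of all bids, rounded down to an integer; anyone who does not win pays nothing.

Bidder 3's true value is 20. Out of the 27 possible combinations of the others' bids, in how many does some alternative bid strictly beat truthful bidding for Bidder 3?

Others bid (3, 3, 3): truth gives 13; bid 16 gives 14 > 13. Violating.
Others bid (3, 3, 16): truth gives 10; bid 16 gives 11 > 10. Violating.
Others bid (3, 3, 20): truth gives 9; no alternative beats it.
Others bid (3, 16, 3): truth gives 10; no alternative beats it.
(Checking all 27 profiles: 2 have a profitable deviation, 25 do not.)

2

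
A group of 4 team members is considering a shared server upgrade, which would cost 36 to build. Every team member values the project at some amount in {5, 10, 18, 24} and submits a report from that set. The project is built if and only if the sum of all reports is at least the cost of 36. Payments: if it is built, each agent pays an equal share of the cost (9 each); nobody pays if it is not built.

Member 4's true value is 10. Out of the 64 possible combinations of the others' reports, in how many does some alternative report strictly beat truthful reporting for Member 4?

7

Others report (5, 5, 5): truth gives 0; report 24 gives 1 > 0. Violating.
Others report (5, 5, 10): truth gives 0; report 18 gives 1 > 0. Violating.
Others report (5, 10, 5): truth gives 0; report 18 gives 1 > 0. Violating.
Others report (5, 10, 10): truth gives 0; report 18 gives 1 > 0. Violating.
Others report (5, 5, 18): truth gives 1; no alternative beats it.
Others report (5, 5, 24): truth gives 1; no alternative beats it.
(Checking all 64 profiles: 7 have a profitable deviation, 57 do not.)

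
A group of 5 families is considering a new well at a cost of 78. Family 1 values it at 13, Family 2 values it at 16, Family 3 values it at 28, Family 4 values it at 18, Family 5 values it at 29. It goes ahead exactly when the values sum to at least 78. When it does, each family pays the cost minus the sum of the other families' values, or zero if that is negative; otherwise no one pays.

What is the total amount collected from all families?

Total value 104 ≥ cost 78, so it is built.
Family 1: others sum to 91; max(0, 78 - 91) = 0.
Family 2: others sum to 88; max(0, 78 - 88) = 0.
Family 3: others sum to 76; max(0, 78 - 76) = 2.
Family 4: others sum to 86; max(0, 78 - 86) = 0.
Family 5: others sum to 75; max(0, 78 - 75) = 3.
Total collected = 0 + 0 + 2 + 0 + 3 = 5.

5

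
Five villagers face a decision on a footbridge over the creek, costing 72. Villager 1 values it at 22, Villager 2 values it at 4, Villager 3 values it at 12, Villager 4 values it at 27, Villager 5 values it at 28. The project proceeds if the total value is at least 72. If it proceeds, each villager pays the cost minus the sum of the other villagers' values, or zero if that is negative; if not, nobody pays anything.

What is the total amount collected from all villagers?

14

Total value 93 ≥ cost 72, so it is built.
Villager 1: others sum to 71; max(0, 72 - 71) = 1.
Villager 2: others sum to 89; max(0, 72 - 89) = 0.
Villager 3: others sum to 81; max(0, 72 - 81) = 0.
Villager 4: others sum to 66; max(0, 72 - 66) = 6.
Villager 5: others sum to 65; max(0, 72 - 65) = 7.
Total collected = 1 + 0 + 0 + 6 + 7 = 14.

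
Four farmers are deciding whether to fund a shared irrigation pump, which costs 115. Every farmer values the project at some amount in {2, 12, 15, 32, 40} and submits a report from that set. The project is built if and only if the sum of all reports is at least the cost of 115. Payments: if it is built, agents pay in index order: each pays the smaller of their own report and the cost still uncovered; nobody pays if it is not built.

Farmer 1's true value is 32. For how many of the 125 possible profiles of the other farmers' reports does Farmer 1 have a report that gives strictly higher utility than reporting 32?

Others report (32, 32, 40): truth gives 0; report 12 gives 20 > 0. Violating.
Others report (32, 40, 32): truth gives 0; report 12 gives 20 > 0. Violating.
Others report (32, 40, 40): truth gives 0; report 12 gives 20 > 0. Violating.
Others report (40, 32, 32): truth gives 0; report 12 gives 20 > 0. Violating.
Others report (2, 2, 2): truth gives 0; no alternative beats it.
Others report (2, 2, 12): truth gives 0; no alternative beats it.
(Checking all 125 profiles: 7 have a profitable deviation, 118 do not.)

7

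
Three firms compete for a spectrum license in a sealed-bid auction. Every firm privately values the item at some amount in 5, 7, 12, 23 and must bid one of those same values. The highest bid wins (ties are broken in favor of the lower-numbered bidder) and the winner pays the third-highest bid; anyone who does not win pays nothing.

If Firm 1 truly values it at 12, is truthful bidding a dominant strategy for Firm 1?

Consider the case where Firm 2 bids 5 and Firm 3 bids 23.
Truthful bid 12: loses, pays 0, utility 0.
Bid 23 instead: wins, pays 5, utility 12 - 5 = 7.
Since 7 > 0, bidding 23 is strictly better here, so truthful bidding is not dominant.

No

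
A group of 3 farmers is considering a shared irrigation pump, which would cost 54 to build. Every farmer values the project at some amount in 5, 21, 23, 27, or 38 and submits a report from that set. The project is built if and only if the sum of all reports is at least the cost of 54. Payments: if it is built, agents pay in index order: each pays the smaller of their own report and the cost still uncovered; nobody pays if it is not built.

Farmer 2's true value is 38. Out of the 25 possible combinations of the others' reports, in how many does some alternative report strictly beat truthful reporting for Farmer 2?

21

Others report (5, 23): truth gives 0; report 27 gives 11 > 0. Violating.
Others report (5, 27): truth gives 0; report 23 gives 15 > 0. Violating.
Others report (5, 38): truth gives 0; report 21 gives 17 > 0. Violating.
Others report (21, 21): truth gives 5; report 21 gives 17 > 5. Violating.
Others report (5, 5): truth gives 0; no alternative beats it.
Others report (5, 21): truth gives 0; no alternative beats it.
(Checking all 25 profiles: 21 have a profitable deviation, 4 do not.)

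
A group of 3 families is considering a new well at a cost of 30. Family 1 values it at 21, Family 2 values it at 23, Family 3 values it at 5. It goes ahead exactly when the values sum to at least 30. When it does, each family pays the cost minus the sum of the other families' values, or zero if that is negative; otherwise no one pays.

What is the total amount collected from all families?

6

Total value 49 ≥ cost 30, so it is built.
Family 1: others sum to 28; max(0, 30 - 28) = 2.
Family 2: others sum to 26; max(0, 30 - 26) = 4.
Family 3: others sum to 44; max(0, 30 - 44) = 0.
Total collected = 2 + 4 + 0 = 6.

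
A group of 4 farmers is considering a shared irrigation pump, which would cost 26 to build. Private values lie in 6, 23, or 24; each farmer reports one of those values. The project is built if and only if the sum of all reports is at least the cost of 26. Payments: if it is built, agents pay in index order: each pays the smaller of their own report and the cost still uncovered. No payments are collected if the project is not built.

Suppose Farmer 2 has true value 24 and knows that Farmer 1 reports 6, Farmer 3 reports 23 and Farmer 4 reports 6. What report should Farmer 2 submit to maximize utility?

Report 6: project built, pays 6, utility 24 - 6 = 18.
Report 23: project built, pays 20, utility 24 - 20 = 4.
Report 24: project built, pays 20, utility 24 - 20 = 4.
The best choice is 6 with utility 18.

6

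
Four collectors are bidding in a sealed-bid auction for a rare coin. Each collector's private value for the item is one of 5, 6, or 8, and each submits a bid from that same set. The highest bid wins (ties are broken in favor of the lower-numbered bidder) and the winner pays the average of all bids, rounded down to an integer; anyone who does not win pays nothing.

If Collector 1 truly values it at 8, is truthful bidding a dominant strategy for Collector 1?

Consider the case where Collector 2 bids 5, Collector 3 bids 5 and Collector 4 bids 6.
Truthful bid 8: wins, pays 6, utility 8 - 6 = 2.
Bid 6 instead: wins, pays 5, utility 8 - 5 = 3.
Since 3 > 2, bidding 6 is strictly better here, so truthful bidding is not dominant.

No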